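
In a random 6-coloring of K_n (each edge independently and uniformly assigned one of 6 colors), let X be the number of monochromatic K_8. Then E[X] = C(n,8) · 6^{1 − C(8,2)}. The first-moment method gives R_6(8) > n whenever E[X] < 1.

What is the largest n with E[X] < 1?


We need C(n, 8) · 6^{1 − 28} < 1, i.e. C(n, 8) < 6^{28 − 1} = 1023490369077469249536.
Check values of n near the boundary:
  n = 1592: C(1592, 8) = 1005480414540892933435; 1005480414540892933435 < 1023490369077469249536? YES
  n = 1593: C(1593, 8) = 1010555394551193970323; 1010555394551193970323 < 1023490369077469249536? YES
  n = 1594: C(1594, 8) = 1015652773590544255167; 1015652773590544255167 < 1023490369077469249536? YES
  n = 1595: C(1595, 8) = 1020772636343363633895; 1020772636343363633895 < 1023490369077469249536? YES
  n = 1596: C(1596, 8) = 1025915067760710553965; 1025915067760710553965 < 1023490369077469249536? NO
  n = 1597: C(1597, 8) = 1031080153060953275445; 1031080153060953275445 < 1023490369077469249536? NO
  n = 1598: C(1598, 8) = 1036267977730442348529; 1036267977730442348529 < 1023490369077469249536? NO
The largest n with C(n, 8) < 1023490369077469249536 is n = 1595 (where E[X] = 113419181815929292655/113721152119718805504 ≈ 0.9973446). Hence R_6(8) > 1595, i.e. R_6(8) ≥ 1596.

Largest n = 1595; hence R_6(8) > 1595.


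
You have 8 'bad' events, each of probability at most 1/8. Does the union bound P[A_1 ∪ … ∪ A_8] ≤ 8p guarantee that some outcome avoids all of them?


Union bound: P[∪_{i=1}^{8} A_i] ≤ Σ_i P[A_i] ≤ 8·p = 8·(1/8) = 1.
Numerically: 1 ≈ 1.00000.
Is 1 < 1? NO.
Since the bound 1 is ≥ 1, the union bound is uninformative here; it does NOT by itself certify existence.

8·p = 1 ≈ 1.00000; existence NOT certified by the union bound.


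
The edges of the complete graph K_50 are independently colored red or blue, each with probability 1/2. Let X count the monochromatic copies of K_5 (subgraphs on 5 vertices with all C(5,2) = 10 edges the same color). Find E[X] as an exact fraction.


Let X = Σ_S X_S over the C(50, 5) = 2118760 subsets S of size 5, where X_S = 1 if the K_5 on S is monochromatic.
For a fixed S, the K_5 on S has C(5, 2) = 10 edges. P[all 10 edges red] = (1/2)^10, and likewise for blue, so P[monochromatic] = 2·(1/2)^10 = 2^{1 − 10} = 1/512.
By linearity: E[X] = C(50, 5) · 2^{1 − 10} = 2118760 · 1/512 = 264845/64.
Numerically: E[X] ≈ 4138.203125.

E[X] = C(50,5)·2^(1−C(5,2)) = 264845/64 ≈ 4138.203125.


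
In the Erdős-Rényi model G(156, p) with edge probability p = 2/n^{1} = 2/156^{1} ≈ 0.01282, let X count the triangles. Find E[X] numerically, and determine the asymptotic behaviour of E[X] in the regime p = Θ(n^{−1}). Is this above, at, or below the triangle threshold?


Number of potential triangles: C(156, 3) = 620620.
Each occurs with probability p³ ≈ (0.01282)³ ≈ 2.107251e-06.
By linearity: E[X] = C(156, 3)·p³ ≈ 620620 · 2.107251e-06 ≈ 1.3078.
Here α = 1, so p = 2/n is exactly at the triangle threshold p ~ 1/n. Asymptotically E[X] → c³/6 = 2³/6 = 4/3 ≈ 1.3333, a bounded constant. In this regime the triangle count is asymptotically Poisson(c³/6).

E[X] ≈ 1.3078; in regime p = Θ(1/n^{1}) E[X] stays bounded (at the triangle threshold p ~ 1/n).


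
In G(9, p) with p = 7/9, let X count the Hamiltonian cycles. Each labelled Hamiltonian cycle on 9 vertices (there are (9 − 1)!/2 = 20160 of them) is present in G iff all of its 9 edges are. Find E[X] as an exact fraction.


K_9 has (9 − 1)!/2 = 20160 labelled Hamiltonian cycles.
For each such Hamiltonian cycle H, let X_H = 1 if all 9 edges of H are present in G. Then P[X_H = 1] = p^{9} = (7/9)^{9} = 40353607/387420489.
By linearity: E[X] = Σ_H E[X_H] = 20160 · p^{9} = 20160 · 40353607/387420489 = 90392079680/43046721.
Numerically: E[X] ≈ 2099.86.

E[X] = 20160 · (7/9)^{9} = 90392079680/43046721 ≈ 2099.86.


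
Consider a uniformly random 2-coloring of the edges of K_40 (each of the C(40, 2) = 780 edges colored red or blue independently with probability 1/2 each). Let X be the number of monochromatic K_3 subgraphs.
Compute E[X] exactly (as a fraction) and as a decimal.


Let X = Σ_S X_S over the C(40, 3) = 9880 subsets S of size 3, where X_S = 1 if the K_3 on S is monochromatic.
For a fixed S, the K_3 on S has C(3, 2) = 3 edges. P[all 3 edges red] = (1/2)^3, and likewise for blue, so P[monochromatic] = 2·(1/2)^3 = 2^{1 − 3} = 1/4.
Summing: E[X] = C(40, 3) · 2^{1 − 3} = 9880 · 1/4 = 2470.
Numerically: E[X] ≈ 2470.0000.

E[X] = C(40,3)·2^(1−C(3,2)) = 2470 ≈ 2470.0000.


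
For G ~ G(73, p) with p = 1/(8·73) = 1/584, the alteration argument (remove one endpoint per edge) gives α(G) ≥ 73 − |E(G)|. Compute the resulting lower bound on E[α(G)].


E[|E(G)|] = C(73, 2)·p = 2628 · (1/584) = 9/2.
E[α(G)] ≥ n − E[|E(G)|] = 73 − 9/2 = 137/2.
Numerically: ≈ 68.500.
(This is only a lower bound; the true E[α(G)] may be larger.)

E[α(G)] ≥ 137/2 ≈ 68.500.


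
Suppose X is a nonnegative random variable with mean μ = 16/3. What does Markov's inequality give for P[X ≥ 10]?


μ = E[X] = 16/3, a = 10.
Markov: P[X ≥ 10] ≤ μ/a = (16/3)/10 = 8/15.
Numerically: ≈ 0.533333.
(Since a = 10 > μ = 5.333333, the bound 8/15 is < 1 and informative.)

P[X ≥ 10] ≤ 8/15 ≈ 0.533333.


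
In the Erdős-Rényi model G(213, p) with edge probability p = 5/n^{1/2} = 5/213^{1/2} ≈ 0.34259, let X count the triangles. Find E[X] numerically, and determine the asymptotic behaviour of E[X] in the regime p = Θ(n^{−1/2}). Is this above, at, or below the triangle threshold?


Number of potential triangles: C(213, 3) = 1587986.
Each occurs with probability p³ ≈ (0.34259)³ ≈ 4.0210605e-02.
By linearity: E[X] = C(213, 3)·p³ ≈ 1587986 · 4.0210605e-02 ≈ 63853.87785.
Since α = 1/2 < 1, p = c/n^{1/2} ≫ 1/n is above the triangle threshold p ~ 1/n. Asymptotically E[X] ~ (c³/6)·n^{3(1−α)} = (5³/6)·n^{1.5} → ∞; triangles are abundant w.h.p.

E[X] ≈ 63853.87785; in regime p = Θ(1/n^{1/2}) E[X] diverges (above the triangle threshold p ~ 1/n).


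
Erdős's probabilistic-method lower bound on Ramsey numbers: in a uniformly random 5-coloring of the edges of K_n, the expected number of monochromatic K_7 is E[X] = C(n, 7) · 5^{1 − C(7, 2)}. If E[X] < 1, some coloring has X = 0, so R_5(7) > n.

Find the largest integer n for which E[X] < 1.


We need C(n, 7) · 5^{1 − 21} < 1, i.e. C(n, 7) < 5^{21 − 1} = 95367431640625.
Check values of n near the boundary:
  n = 334: C(334, 7) = 86359460961576; 86359460961576 < 95367431640625? YES
  n = 335: C(335, 7) = 88202498238195; 88202498238195 < 95367431640625? YES
  n = 336: C(336, 7) = 90079147136880; 90079147136880 < 95367431640625? YES
  n = 337: C(337, 7) = 91989916924632; 91989916924632 < 95367431640625? YES
  n = 338: C(338, 7) = 93935323022736; 93935323022736 < 95367431640625? YES
  n = 339: C(339, 7) = 95915887062372; 95915887062372 < 95367431640625? NO
  n = 340: C(340, 7) = 97932136940560; 97932136940560 < 95367431640625? NO
  n = 341: C(341, 7) = 99984606876440; 99984606876440 < 95367431640625? NO
The largest n with C(n, 7) < 95367431640625 is n = 338 (where E[X] = 93935323022736/95367431640625 ≈ 0.98498). Hence R_5(7) > 338, i.e. R_5(7) ≥ 339.

Largest n = 338; hence R_5(7) > 338.


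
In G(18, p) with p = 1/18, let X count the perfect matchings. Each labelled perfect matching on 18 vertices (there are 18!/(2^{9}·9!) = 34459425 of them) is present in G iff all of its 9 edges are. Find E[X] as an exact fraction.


K_18 has 18!/(2^{9}·9!) = 34459425 labelled perfect matchings.
For each such perfect matching H, let X_H = 1 if all 9 edges of H are present in G. Then P[X_H = 1] = p^{9} = (1/18)^{9} = 1/198359290368.
By linearity: E[X] = Σ_H E[X_H] = 34459425 · p^{9} = 34459425 · 1/198359290368 = 425425/2448880128.
Numerically: E[X] ≈ 0.0001737.

E[X] = 34459425 · (1/18)^{9} = 425425/2448880128 ≈ 0.0001737.


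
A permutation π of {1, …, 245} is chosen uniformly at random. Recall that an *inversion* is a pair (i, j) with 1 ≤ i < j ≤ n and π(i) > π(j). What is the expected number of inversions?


Write X = Σ X_I over the C(245, 2) = 29890 pairs i < j, with X_I the indicator of one inversion.
There are 29890 indicators.
For each fixed pair i < j, the values π(i) and π(j) are two distinct elements of {1, …, 245} in uniformly random order; by symmetry P[π(i) > π(j)] = 1/2.
By linearity: E[X] = 29890 · (1/2) = C(245, 2) · (1/2) = 29890/2 = 14945 ≈ 14945.0000.

E[X] = 14945 = 14945.0000.


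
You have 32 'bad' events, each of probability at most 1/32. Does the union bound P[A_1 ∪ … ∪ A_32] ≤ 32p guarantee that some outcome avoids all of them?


Union bound: P[∪_{i=1}^{32} A_i] ≤ Σ_i P[A_i] ≤ 32·p = 32·(1/32) = 1.
Numerically: 1 ≈ 1.0000.
Is 1 < 1? NO.
Since the bound 1 is ≥ 1, the union bound is uninformative here; it does NOT by itself certify existence.

32·p = 1 ≈ 1.0000; existence NOT certified by the union bound.


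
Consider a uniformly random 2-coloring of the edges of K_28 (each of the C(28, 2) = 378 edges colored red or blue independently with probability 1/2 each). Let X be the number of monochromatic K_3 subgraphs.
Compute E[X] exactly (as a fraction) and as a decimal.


Let X = Σ_S X_S over the C(28, 3) = 3276 subsets S of size 3, where X_S = 1 if the K_3 on S is monochromatic.
For a fixed S, the K_3 on S has C(3, 2) = 3 edges. P[all 3 edges red] = (1/2)^3, and likewise for blue, so P[monochromatic] = 2·(1/2)^3 = 2^{1 − 3} = 1/4.
By linearity: E[X] = C(28, 3) · 2^{1 − 3} = 3276 · 1/4 = 819.
Numerically: E[X] ≈ 819.000.

E[X] = C(28,3)·2^(1−C(3,2)) = 819 ≈ 819.000.


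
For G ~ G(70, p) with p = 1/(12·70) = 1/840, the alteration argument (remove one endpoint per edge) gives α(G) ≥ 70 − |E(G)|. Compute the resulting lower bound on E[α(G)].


E[|E(G)|] = C(70, 2)·p = 2415 · (1/840) = 23/8.
E[α(G)] ≥ n − E[|E(G)|] = 70 − 23/8 = 537/8.
Numerically: ≈ 67.12500.
(This is only a lower bound; the true E[α(G)] may be larger.)

E[α(G)] ≥ 537/8 ≈ 67.12500.


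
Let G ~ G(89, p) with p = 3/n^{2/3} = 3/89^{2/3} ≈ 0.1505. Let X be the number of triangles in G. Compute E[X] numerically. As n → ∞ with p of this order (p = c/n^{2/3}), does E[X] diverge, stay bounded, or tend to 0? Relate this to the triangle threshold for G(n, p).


Number of potential triangles: C(89, 3) = 113564.
Each occurs with probability p³ ≈ (0.1505)³ ≈ 3.4086605e-03.
By linearity: E[X] = C(89, 3)·p³ ≈ 113564 · 3.4086605e-03 ≈ 387.10112.
Since α = 2/3 < 1, p = c/n^{2/3} ≫ 1/n is above the triangle threshold p ~ 1/n. Asymptotically E[X] ~ (c³/6)·n^{3(1−α)} = (3³/6)·n^{1} → ∞; triangles are abundant w.h.p.

E[X] ≈ 387.10112; in regime p = Θ(1/n^{2/3}) E[X] diverges (above the triangle threshold p ~ 1/n).


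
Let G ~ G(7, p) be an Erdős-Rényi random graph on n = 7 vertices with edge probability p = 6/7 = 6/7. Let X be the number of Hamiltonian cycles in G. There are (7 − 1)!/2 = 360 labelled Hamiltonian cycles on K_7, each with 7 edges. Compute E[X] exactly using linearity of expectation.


K_7 has (7 − 1)!/2 = 360 labelled Hamiltonian cycles.
For each such Hamiltonian cycle H, let X_H = 1 if all 7 edges of H are present in G. Then P[X_H = 1] = p^{7} = (6/7)^{7} = 279936/823543.
By linearity of expectation: E[X] = Σ_H E[X_H] = 360 · p^{7} = 360 · 279936/823543 = 100776960/823543.
Numerically: E[X] ≈ 122.4.

E[X] = 360 · (6/7)^{7} = 100776960/823543 ≈ 122.4.


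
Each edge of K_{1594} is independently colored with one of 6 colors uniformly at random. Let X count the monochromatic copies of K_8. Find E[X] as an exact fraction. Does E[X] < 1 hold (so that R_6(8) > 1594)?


E[X] = C(1594, 8) · 6^{1 − 28} = 1015652773590544255167 · 6^{−27} = 1015652773590544255167/1023490369077469249536.
As a reduced fraction: E[X] = 37616769392242379821/37907050706572935168 ≈ 0.9923.
Is E[X] < 1? YES.
Since E[X] < 1, there exists a 6-coloring of K_{1594} with no monochromatic K_8; hence R_6(8) > 1594.

E[X] = 37616769392242379821/37907050706572935168 ≈ 0.9923; E[X] < 1, so R_6(8) > 1594.


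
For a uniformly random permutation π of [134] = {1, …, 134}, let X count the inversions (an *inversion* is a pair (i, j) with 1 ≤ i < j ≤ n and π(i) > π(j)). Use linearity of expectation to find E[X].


Write X = Σ X_I over the C(134, 2) = 8911 pairs i < j, with X_I the indicator of one inversion.
There are 8911 indicators.
For each fixed pair i < j, the values π(i) and π(j) are two distinct elements of {1, …, 134} in uniformly random order; by symmetry P[π(i) > π(j)] = 1/2.
By linearity: E[X] = 8911 · (1/2) = C(134, 2) · (1/2) = 8911/2 = 8911/2 ≈ 4455.500.

E[X] = 8911/2 = 4455.500.


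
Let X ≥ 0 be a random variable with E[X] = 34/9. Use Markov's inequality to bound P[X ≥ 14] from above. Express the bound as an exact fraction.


μ = E[X] = 34/9, a = 14.
Markov: P[X ≥ 14] ≤ μ/a = (34/9)/14 = 17/63.
Numerically: ≈ 0.270.
(Since a = 14 > μ = 3.778, the bound 17/63 is < 1 and informative.)

P[X ≥ 14] ≤ 17/63 ≈ 0.270.


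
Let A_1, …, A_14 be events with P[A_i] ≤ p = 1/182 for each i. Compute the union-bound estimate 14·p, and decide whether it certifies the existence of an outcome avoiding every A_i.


Union bound: P[∪_{i=1}^{14} A_i] ≤ Σ_i P[A_i] ≤ 14·p = 14·(1/182) = 1/13.
Numerically: 1/13 ≈ 0.07692.
Is 1/13 < 1? YES.
Since P[∪ A_i] ≤ 1/13 < 1, the complement has P[∩ A_i^c] ≥ 1 − 1/13 = 12/13 > 0, so some outcome avoids every A_i.

14·p = 1/13 ≈ 0.07692; existence CERTIFIED by the union bound.


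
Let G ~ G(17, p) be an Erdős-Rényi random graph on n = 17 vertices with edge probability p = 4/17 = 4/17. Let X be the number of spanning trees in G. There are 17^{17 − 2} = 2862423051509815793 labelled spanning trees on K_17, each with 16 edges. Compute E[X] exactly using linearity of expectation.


K_17 has 17^{17 − 2} = 2862423051509815793 labelled spanning trees.
For each such spanning tree H, let X_H = 1 if all 16 edges of H are present in G. Then P[X_H = 1] = p^{16} = (4/17)^{16} = 4294967296/48661191875666868481.
By linearity: E[X] = Σ_H E[X_H] = 2862423051509815793 · p^{16} = 2862423051509815793 · 4294967296/48661191875666868481 = 4294967296/17.
Numerically: E[X] ≈ 2.526e+08.

E[X] = 2862423051509815793 · (4/17)^{16} = 4294967296/17 ≈ 2.526e+08.


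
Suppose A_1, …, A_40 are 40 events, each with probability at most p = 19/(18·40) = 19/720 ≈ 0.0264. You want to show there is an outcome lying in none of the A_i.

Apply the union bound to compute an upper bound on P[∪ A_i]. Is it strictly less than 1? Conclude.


Union bound: P[∪_{i=1}^{40} A_i] ≤ Σ_i P[A_i] ≤ 40·p = 40·(19/720) = 19/18.
Numerically: 19/18 ≈ 1.0556.
Is 19/18 < 1? NO.
Since the bound 19/18 is ≥ 1, the union bound is uninformative here; it does NOT by itself certify existence.

40·p = 19/18 ≈ 1.0556; existence NOT certified by the union bound.


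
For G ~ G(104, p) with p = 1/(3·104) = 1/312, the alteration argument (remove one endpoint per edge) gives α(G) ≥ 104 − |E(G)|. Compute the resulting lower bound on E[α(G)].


E[|E(G)|] = C(104, 2)·p = 5356 · (1/312) = 103/6.
E[α(G)] ≥ n − E[|E(G)|] = 104 − 103/6 = 521/6.
Numerically: ≈ 86.833.
(This is only a lower bound; the true E[α(G)] may be larger.)

E[α(G)] ≥ 521/6 ≈ 86.833.


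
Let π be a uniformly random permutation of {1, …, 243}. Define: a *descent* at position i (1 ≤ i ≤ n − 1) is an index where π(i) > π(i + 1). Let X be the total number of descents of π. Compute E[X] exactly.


Write X = Σ X_I over i = 1, …, 242, with X_I the indicator of one descent.
There are 242 indicators.
For each fixed i, the pair (π(i), π(i+1)) is a uniformly random ordered pair of distinct values from {1, …, 243}; by symmetry P[π(i) > π(i+1)] = 1/2.
By linearity: E[X] = 242 · (1/2) = (243 − 1) · (1/2) = 121 ≈ 121.00000.

E[X] = 121 = 121.00000.


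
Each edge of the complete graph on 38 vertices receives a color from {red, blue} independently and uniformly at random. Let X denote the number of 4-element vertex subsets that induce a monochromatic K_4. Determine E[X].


Let X = Σ_S X_S over the C(38, 4) = 73815 subsets S of size 4, where X_S = 1 if the K_4 on S is monochromatic.
For a fixed S, the K_4 on S has C(4, 2) = 6 edges. P[all 6 edges red] = (1/2)^6, and likewise for blue, so P[monochromatic] = 2·(1/2)^6 = 2^{1 − 6} = 1/32.
Summing: E[X] = C(38, 4) · 2^{1 − 6} = 73815 · 1/32 = 73815/32.
Numerically: E[X] ≈ 2306.719.

E[X] = C(38,4)·2^(1−C(4,2)) = 73815/32 ≈ 2306.719.


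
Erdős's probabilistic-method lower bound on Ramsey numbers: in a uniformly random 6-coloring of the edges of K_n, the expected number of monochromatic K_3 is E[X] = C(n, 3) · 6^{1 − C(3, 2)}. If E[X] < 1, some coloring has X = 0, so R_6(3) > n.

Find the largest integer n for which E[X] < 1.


We need C(n, 3) · 6^{1 − 3} < 1, i.e. C(n, 3) < 6^{3 − 1} = 36.
Check values of n near the boundary:
  n = 3: C(3, 3) = 1; 1 < 36? YES
  n = 4: C(4, 3) = 4; 4 < 36? YES
  n = 5: C(5, 3) = 10; 10 < 36? YES
  n = 6: C(6, 3) = 20; 20 < 36? YES
  n = 7: C(7, 3) = 35; 35 < 36? YES
  n = 8: C(8, 3) = 56; 56 < 36? NO
The largest n with C(n, 3) < 36 is n = 7 (where E[X] = 35/36 ≈ 0.9722222). Hence R_6(3) > 7, i.e. R_6(3) ≥ 8.

Largest n = 7; hence R_6(3) > 7.


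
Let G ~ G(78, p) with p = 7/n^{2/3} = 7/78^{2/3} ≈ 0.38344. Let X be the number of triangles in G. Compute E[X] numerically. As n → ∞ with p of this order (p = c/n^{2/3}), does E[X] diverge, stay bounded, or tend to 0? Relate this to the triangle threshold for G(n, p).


Number of potential triangles: C(78, 3) = 76076.
Each occurs with probability p³ ≈ (0.38344)³ ≈ 5.6377383e-02.
By linearity: E[X] = C(78, 3)·p³ ≈ 76076 · 5.6377383e-02 ≈ 4288.96581.
Since α = 2/3 < 1, p = c/n^{2/3} ≫ 1/n is above the triangle threshold p ~ 1/n. Asymptotically E[X] ~ (c³/6)·n^{3(1−α)} = (7³/6)·n^{1} → ∞; triangles are abundant w.h.p.

E[X] ≈ 4288.96581; in regime p = Θ(1/n^{2/3}) E[X] diverges (above the triangle threshold p ~ 1/n).


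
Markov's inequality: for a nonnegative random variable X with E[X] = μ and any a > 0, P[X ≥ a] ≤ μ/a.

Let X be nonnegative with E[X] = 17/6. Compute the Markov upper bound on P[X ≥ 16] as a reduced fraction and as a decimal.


μ = E[X] = 17/6, a = 16.
Markov: P[X ≥ 16] ≤ μ/a = (17/6)/16 = 17/96.
Numerically: ≈ 0.17708.
(Since a = 16 > μ = 2.83333, the bound 17/96 is < 1 and informative.)

P[X ≥ 16] ≤ 17/96 ≈ 0.17708.


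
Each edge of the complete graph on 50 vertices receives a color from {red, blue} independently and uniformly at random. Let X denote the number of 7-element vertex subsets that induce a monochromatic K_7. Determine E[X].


Let X = Σ_S X_S over the C(50, 7) = 99884400 subsets S of size 7, where X_S = 1 if the K_7 on S is monochromatic.
For a fixed S, the K_7 on S has C(7, 2) = 21 edges. P[all 21 edges red] = (1/2)^21, and likewise for blue, so P[monochromatic] = 2·(1/2)^21 = 2^{1 − 21} = 1/1048576.
By linearity: E[X] = C(50, 7) · 2^{1 − 21} = 99884400 · 1/1048576 = 6242775/65536.
Numerically: E[X] ≈ 95.25719.

E[X] = C(50,7)·2^(1−C(7,2)) = 6242775/65536 ≈ 95.25719.


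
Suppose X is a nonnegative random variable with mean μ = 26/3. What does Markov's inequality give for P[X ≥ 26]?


μ = E[X] = 26/3, a = 26.
Markov: P[X ≥ 26] ≤ μ/a = (26/3)/26 = 1/3.
Numerically: ≈ 0.33333.
(Since a = 26 > μ = 8.66667, the bound 1/3 is < 1 and informative.)

P[X ≥ 26] ≤ 1/3 ≈ 0.33333.


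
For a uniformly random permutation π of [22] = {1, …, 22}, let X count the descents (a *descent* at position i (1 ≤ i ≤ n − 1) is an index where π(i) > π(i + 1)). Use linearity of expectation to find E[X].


Write X = Σ X_I over i = 1, …, 21, with X_I the indicator of one descent.
There are 21 indicators.
For each fixed i, the pair (π(i), π(i+1)) is a uniformly random ordered pair of distinct values from {1, …, 22}; by symmetry P[π(i) > π(i+1)] = 1/2.
By linearity: E[X] = 21 · (1/2) = (22 − 1) · (1/2) = 21/2 ≈ 10.500000.

E[X] = 21/2 = 10.500000.


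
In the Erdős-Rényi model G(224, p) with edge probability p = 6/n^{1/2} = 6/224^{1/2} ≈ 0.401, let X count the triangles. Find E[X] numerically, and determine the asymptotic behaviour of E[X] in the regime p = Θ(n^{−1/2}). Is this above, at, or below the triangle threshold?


Number of potential triangles: C(224, 3) = 1848224.
Each occurs with probability p³ ≈ (0.401)³ ≈ 6.44290e-02.
By linearity: E[X] = C(224, 3)·p³ ≈ 1848224 · 6.44290e-02 ≈ 119079.315.
Since α = 1/2 < 1, p = c/n^{1/2} ≫ 1/n is above the triangle threshold p ~ 1/n. Asymptotically E[X] ~ (c³/6)·n^{3(1−α)} = (6³/6)·n^{1.5} → ∞; triangles are abundant w.h.p.

E[X] ≈ 119079.315; in regime p = Θ(1/n^{1/2}) E[X] diverges (above the triangle threshold p ~ 1/n).


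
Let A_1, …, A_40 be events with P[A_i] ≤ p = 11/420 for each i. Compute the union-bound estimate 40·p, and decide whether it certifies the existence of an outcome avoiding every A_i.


Union bound: P[∪_{i=1}^{40} A_i] ≤ Σ_i P[A_i] ≤ 40·p = 40·(11/420) = 22/21.
Numerically: 22/21 ≈ 1.0476190.
Is 22/21 < 1? NO.
Since the bound 22/21 is ≥ 1, the union bound is uninformative here; it does NOT by itself certify existence.

40·p = 22/21 ≈ 1.0476190; existence NOT certified by the union bound.


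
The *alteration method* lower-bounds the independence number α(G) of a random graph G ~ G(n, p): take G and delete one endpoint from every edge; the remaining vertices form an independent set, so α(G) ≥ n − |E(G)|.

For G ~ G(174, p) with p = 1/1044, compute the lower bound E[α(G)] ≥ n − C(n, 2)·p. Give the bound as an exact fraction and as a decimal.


E[|E(G)|] = C(174, 2)·p = 15051 · (1/1044) = 173/12.
E[α(G)] ≥ n − E[|E(G)|] = 174 − 173/12 = 1915/12.
Numerically: ≈ 159.58333.
(This is only a lower bound; the true E[α(G)] may be larger.)

E[α(G)] ≥ 1915/12 ≈ 159.58333.


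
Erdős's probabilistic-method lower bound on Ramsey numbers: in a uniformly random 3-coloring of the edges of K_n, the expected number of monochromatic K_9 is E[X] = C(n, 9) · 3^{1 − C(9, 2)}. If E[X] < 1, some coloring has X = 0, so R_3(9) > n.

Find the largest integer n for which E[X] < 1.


We need C(n, 9) · 3^{1 − 36} < 1, i.e. C(n, 9) < 3^{36 − 1} = 50031545098999707.
Check values of n near the boundary:
  n = 299: C(299, 9) = 46610674441390059; 46610674441390059 < 50031545098999707? YES
  n = 300: C(300, 9) = 48052241692154700; 48052241692154700 < 50031545098999707? YES
  n = 301: C(301, 9) = 49533303936090975; 49533303936090975 < 50031545098999707? YES
  n = 302: C(302, 9) = 51054804739588650; 51054804739588650 < 50031545098999707? NO
  n = 303: C(303, 9) = 52617706925494425; 52617706925494425 < 50031545098999707? NO
  n = 304: C(304, 9) = 54222992899492560; 54222992899492560 < 50031545098999707? NO
The largest n with C(n, 9) < 50031545098999707 is n = 301 (where E[X] = 16511101312030325/16677181699666569 ≈ 0.9900415). Hence R_3(9) > 301, i.e. R_3(9) ≥ 302.

Largest n = 301; hence R_3(9) > 301.


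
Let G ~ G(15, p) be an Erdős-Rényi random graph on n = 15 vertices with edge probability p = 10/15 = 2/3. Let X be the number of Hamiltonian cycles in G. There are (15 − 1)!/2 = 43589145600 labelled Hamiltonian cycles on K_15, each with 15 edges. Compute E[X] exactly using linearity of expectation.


K_15 has (15 − 1)!/2 = 43589145600 labelled Hamiltonian cycles.
For each such Hamiltonian cycle H, let X_H = 1 if all 15 edges of H are present in G. Then P[X_H = 1] = p^{15} = (2/3)^{15} = 32768/14348907.
By linearity: E[X] = Σ_H E[X_H] = 43589145600 · p^{15} = 43589145600 · 32768/14348907 = 5877897625600/59049.
Numerically: E[X] ≈ 9.95e+07.

E[X] = 43589145600 · (2/3)^{15} = 5877897625600/59049 ≈ 9.95e+07.


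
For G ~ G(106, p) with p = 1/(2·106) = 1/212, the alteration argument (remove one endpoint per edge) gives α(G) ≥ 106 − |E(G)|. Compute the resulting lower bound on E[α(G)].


E[|E(G)|] = C(106, 2)·p = 5565 · (1/212) = 105/4.
E[α(G)] ≥ n − E[|E(G)|] = 106 − 105/4 = 319/4.
Numerically: ≈ 79.7500.
(This is only a lower bound; the true E[α(G)] may be larger.)

E[α(G)] ≥ 319/4 ≈ 79.7500.


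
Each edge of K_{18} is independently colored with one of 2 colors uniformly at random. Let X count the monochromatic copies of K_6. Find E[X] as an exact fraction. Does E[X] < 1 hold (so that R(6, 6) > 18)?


E[X] = C(18, 6) · 2^{1 − 15} = 18564 · 2^{−14} = 18564/16384.
As a reduced fraction: E[X] = 4641/4096 ≈ 1.133057.
Is E[X] < 1? NO.
Since E[X] ≥ 1, the first-moment bound is inconclusive at n = 18; it does NOT by itself certify R(6, 6) > 18.

E[X] = 4641/4096 ≈ 1.133057; E[X] ≥ 1; first-moment method inconclusive here.


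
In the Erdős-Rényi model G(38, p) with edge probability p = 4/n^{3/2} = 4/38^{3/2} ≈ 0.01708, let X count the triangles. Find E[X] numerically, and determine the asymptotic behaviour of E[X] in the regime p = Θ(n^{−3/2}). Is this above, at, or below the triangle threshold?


Number of potential triangles: C(38, 3) = 8436.
Each occurs with probability p³ ≈ (0.01708)³ ≈ 4.979134e-06.
By linearity: E[X] = C(38, 3)·p³ ≈ 8436 · 4.979134e-06 ≈ 0.0420.
Since α = 3/2 > 1, p = c/n^{3/2} = o(1/n) is below the triangle threshold p ~ 1/n. Asymptotically E[X] ~ (c³/6)·n^{3(1−α)} = (4³/6)·n^{-1.5} → 0, so by Markov's inequality G has no triangles w.h.p.

E[X] ≈ 0.0420; in regime p = Θ(1/n^{3/2}) E[X] tends to 0 (below the triangle threshold p ~ 1/n).


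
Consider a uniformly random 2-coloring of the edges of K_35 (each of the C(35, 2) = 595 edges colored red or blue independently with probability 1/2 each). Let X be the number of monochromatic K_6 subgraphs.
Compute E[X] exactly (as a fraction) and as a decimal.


Let X = Σ_S X_S over the C(35, 6) = 1623160 subsets S of size 6, where X_S = 1 if the K_6 on S is monochromatic.
For a fixed S, the K_6 on S has C(6, 2) = 15 edges. P[all 15 edges red] = (1/2)^15, and likewise for blue, so P[monochromatic] = 2·(1/2)^15 = 2^{1 − 15} = 1/16384.
Summing: E[X] = C(35, 6) · 2^{1 − 15} = 1623160 · 1/16384 = 202895/2048.
Numerically: E[X] ≈ 99.070.

E[X] = C(35,6)·2^(1−C(6,2)) = 202895/2048 ≈ 99.070.


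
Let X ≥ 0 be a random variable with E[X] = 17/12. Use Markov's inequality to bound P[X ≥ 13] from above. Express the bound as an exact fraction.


μ = E[X] = 17/12, a = 13.
Markov: P[X ≥ 13] ≤ μ/a = (17/12)/13 = 17/156.
Numerically: ≈ 0.1090.
(Since a = 13 > μ = 1.4167, the bound 17/156 is < 1 and informative.)

P[X ≥ 13] ≤ 17/156 ≈ 0.1090.


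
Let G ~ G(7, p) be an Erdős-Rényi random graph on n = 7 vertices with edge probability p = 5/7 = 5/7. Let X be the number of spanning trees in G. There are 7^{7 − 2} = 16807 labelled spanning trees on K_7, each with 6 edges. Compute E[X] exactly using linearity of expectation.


K_7 has 7^{7 − 2} = 16807 labelled spanning trees.
For each such spanning tree H, let X_H = 1 if all 6 edges of H are present in G. Then P[X_H = 1] = p^{6} = (5/7)^{6} = 15625/117649.
Summing the indicators: E[X] = Σ_H E[X_H] = 16807 · p^{6} = 16807 · 15625/117649 = 15625/7.
Numerically: E[X] ≈ 2232.14.

E[X] = 16807 · (5/7)^{6} = 15625/7 ≈ 2232.14.


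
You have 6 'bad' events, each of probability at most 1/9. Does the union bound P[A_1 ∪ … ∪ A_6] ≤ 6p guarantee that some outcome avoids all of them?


Union bound: P[∪_{i=1}^{6} A_i] ≤ Σ_i P[A_i] ≤ 6·p = 6·(1/9) = 2/3.
Numerically: 2/3 ≈ 0.6667.
Is 2/3 < 1? YES.
Since P[∪ A_i] ≤ 2/3 < 1, the complement has P[∩ A_i^c] ≥ 1 − 2/3 = 1/3 > 0, so some outcome avoids every A_i.

6·p = 2/3 ≈ 0.6667; existence CERTIFIED by the union bound.


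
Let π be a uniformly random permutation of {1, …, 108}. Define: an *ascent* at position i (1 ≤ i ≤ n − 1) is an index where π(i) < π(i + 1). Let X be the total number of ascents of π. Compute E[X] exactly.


Write X = Σ X_I over i = 1, …, 107, with X_I the indicator of one ascent.
There are 107 indicators.
For each fixed i, the pair (π(i), π(i+1)) is a uniformly random ordered pair of distinct values from {1, …, 108}; by symmetry P[π(i) < π(i+1)] = 1/2.
By linearity: E[X] = 107 · (1/2) = (108 − 1) · (1/2) = 107/2 ≈ 53.5000.

E[X] = 107/2 = 53.5000.


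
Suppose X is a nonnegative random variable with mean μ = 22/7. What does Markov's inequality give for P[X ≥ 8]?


μ = E[X] = 22/7, a = 8.
Markov: P[X ≥ 8] ≤ μ/a = (22/7)/8 = 11/28.
Numerically: ≈ 0.39286.
(Since a = 8 > μ = 3.14286, the bound 11/28 is < 1 and informative.)

P[X ≥ 8] ≤ 11/28 ≈ 0.39286.


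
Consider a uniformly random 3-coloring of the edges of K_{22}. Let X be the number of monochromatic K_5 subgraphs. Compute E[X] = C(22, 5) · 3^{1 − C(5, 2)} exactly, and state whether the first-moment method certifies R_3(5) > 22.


E[X] = C(22, 5) · 3^{1 − 10} = 26334 · 3^{−9} = 26334/19683.
As a reduced fraction: E[X] = 2926/2187 ≈ 1.337906.
Is E[X] < 1? NO.
Since E[X] ≥ 1, the first-moment bound is inconclusive at n = 22; it does NOT by itself certify R_3(5) > 22.

E[X] = 2926/2187 ≈ 1.337906; E[X] ≥ 1; first-moment method inconclusive here.


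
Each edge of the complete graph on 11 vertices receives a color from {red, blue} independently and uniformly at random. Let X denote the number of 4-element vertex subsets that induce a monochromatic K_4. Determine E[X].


Let X = Σ_S X_S over the C(11, 4) = 330 subsets S of size 4, where X_S = 1 if the K_4 on S is monochromatic.
For a fixed S, the K_4 on S has C(4, 2) = 6 edges. P[all 6 edges red] = (1/2)^6, and likewise for blue, so P[monochromatic] = 2·(1/2)^6 = 2^{1 − 6} = 1/32.
By linearity of expectation: E[X] = C(11, 4) · 2^{1 − 6} = 330 · 1/32 = 165/16.
Numerically: E[X] ≈ 10.312500.

E[X] = C(11,4)·2^(1−C(4,2)) = 165/16 ≈ 10.312500.


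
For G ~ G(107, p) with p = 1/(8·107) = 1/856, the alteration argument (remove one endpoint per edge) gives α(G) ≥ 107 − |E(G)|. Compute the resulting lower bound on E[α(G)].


E[|E(G)|] = C(107, 2)·p = 5671 · (1/856) = 53/8.
E[α(G)] ≥ n − E[|E(G)|] = 107 − 53/8 = 803/8.
Numerically: ≈ 100.375000.
(This is only a lower bound; the true E[α(G)] may be larger.)

E[α(G)] ≥ 803/8 ≈ 100.375000.


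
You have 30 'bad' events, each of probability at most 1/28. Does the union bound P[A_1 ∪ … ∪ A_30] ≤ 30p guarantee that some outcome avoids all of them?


Union bound: P[∪_{i=1}^{30} A_i] ≤ Σ_i P[A_i] ≤ 30·p = 30·(1/28) = 15/14.
Numerically: 15/14 ≈ 1.071.
Is 15/14 < 1? NO.
Since the bound 15/14 is ≥ 1, the union bound is uninformative here; it does NOT by itself certify existence.

30·p = 15/14 ≈ 1.071; existence NOT certified by the union bound.


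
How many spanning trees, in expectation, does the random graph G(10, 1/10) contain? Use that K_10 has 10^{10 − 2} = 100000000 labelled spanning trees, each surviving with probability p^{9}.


K_10 has 10^{10 − 2} = 100000000 labelled spanning trees.
For each such spanning tree H, let X_H = 1 if all 9 edges of H are present in G. Then P[X_H = 1] = p^{9} = (1/10)^{9} = 1/1000000000.
By linearity of expectation: E[X] = Σ_H E[X_H] = 100000000 · p^{9} = 100000000 · 1/1000000000 = 1/10.
Numerically: E[X] ≈ 0.1.

E[X] = 100000000 · (1/10)^{9} = 1/10 ≈ 0.1.


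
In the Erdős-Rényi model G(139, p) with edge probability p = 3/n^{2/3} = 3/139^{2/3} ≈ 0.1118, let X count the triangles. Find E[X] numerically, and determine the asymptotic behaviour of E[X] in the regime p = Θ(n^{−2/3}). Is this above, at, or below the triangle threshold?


Number of potential triangles: C(139, 3) = 437989.
Each occurs with probability p³ ≈ (0.1118)³ ≈ 1.3974432e-03.
By linearity: E[X] = C(139, 3)·p³ ≈ 437989 · 1.3974432e-03 ≈ 612.06475.
Since α = 2/3 < 1, p = c/n^{2/3} ≫ 1/n is above the triangle threshold p ~ 1/n. Asymptotically E[X] ~ (c³/6)·n^{3(1−α)} = (3³/6)·n^{1} → ∞; triangles are abundant w.h.p.

E[X] ≈ 612.06475; in regime p = Θ(1/n^{2/3}) E[X] diverges (above the triangle threshold p ~ 1/n).


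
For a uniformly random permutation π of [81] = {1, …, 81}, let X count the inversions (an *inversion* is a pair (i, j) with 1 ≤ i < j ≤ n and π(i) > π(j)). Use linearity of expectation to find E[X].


Write X = Σ X_I over the C(81, 2) = 3240 pairs i < j, with X_I the indicator of one inversion.
There are 3240 indicators.
For each fixed pair i < j, the values π(i) and π(j) are two distinct elements of {1, …, 81} in uniformly random order; by symmetry P[π(i) > π(j)] = 1/2.
By linearity: E[X] = 3240 · (1/2) = C(81, 2) · (1/2) = 3240/2 = 1620 ≈ 1620.000.

E[X] = 1620 = 1620.000.


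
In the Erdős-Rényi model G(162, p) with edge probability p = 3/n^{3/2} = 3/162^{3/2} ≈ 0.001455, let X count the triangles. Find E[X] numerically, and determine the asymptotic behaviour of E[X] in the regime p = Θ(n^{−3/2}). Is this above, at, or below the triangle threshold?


Number of potential triangles: C(162, 3) = 695520.
Each occurs with probability p³ ≈ (0.001455)³ ≈ 3.079968e-09.
By linearity: E[X] = C(162, 3)·p³ ≈ 695520 · 3.079968e-09 ≈ 0.0021.
Since α = 3/2 > 1, p = c/n^{3/2} = o(1/n) is below the triangle threshold p ~ 1/n. Asymptotically E[X] ~ (c³/6)·n^{3(1−α)} = (3³/6)·n^{-1.5} → 0, so by Markov's inequality G has no triangles w.h.p.

E[X] ≈ 0.0021; in regime p = Θ(1/n^{3/2}) E[X] tends to 0 (below the triangle threshold p ~ 1/n).


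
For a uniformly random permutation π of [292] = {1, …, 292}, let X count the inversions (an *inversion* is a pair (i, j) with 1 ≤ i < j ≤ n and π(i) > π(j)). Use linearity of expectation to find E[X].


Write X = Σ X_I over the C(292, 2) = 42486 pairs i < j, with X_I the indicator of one inversion.
There are 42486 indicators.
For each fixed pair i < j, the values π(i) and π(j) are two distinct elements of {1, …, 292} in uniformly random order; by symmetry P[π(i) > π(j)] = 1/2.
By linearity: E[X] = 42486 · (1/2) = C(292, 2) · (1/2) = 42486/2 = 21243 ≈ 21243.00000.

E[X] = 21243 = 21243.00000.


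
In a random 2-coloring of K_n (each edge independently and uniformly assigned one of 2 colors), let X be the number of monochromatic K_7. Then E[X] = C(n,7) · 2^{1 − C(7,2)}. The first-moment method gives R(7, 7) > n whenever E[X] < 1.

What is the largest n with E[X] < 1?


We need C(n, 7) · 2^{1 − 21} < 1, i.e. C(n, 7) < 2^{21 − 1} = 1048576.
Check values of n near the boundary:
  n = 23: C(23, 7) = 245157; 245157 < 1048576? YES
  n = 24: C(24, 7) = 346104; 346104 < 1048576? YES
  n = 25: C(25, 7) = 480700; 480700 < 1048576? YES
  n = 26: C(26, 7) = 657800; 657800 < 1048576? YES
  n = 27: C(27, 7) = 888030; 888030 < 1048576? YES
  n = 28: C(28, 7) = 1184040; 1184040 < 1048576? NO
The largest n with C(n, 7) < 1048576 is n = 27 (where E[X] = 444015/524288 ≈ 0.846891). Hence R(7, 7) > 27, i.e. R(7, 7) ≥ 28.

Largest n = 27; hence R(7, 7) > 27.


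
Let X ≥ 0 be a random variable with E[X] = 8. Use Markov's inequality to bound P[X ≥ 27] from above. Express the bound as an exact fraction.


μ = E[X] = 8, a = 27.
Markov: P[X ≥ 27] ≤ μ/a = (8)/27 = 8/27.
Numerically: ≈ 0.296296.
(Since a = 27 > μ = 8.000000, the bound 8/27 is < 1 and informative.)

P[X ≥ 27] ≤ 8/27 ≈ 0.296296.


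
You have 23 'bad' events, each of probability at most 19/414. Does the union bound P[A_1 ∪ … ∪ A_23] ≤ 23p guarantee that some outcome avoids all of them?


Union bound: P[∪_{i=1}^{23} A_i] ≤ Σ_i P[A_i] ≤ 23·p = 23·(19/414) = 19/18.
Numerically: 19/18 ≈ 1.0556.
Is 19/18 < 1? NO.
Since the bound 19/18 is ≥ 1, the union bound is uninformative here; it does NOT by itself certify existence.

23·p = 19/18 ≈ 1.0556; existence NOT certified by the union bound.


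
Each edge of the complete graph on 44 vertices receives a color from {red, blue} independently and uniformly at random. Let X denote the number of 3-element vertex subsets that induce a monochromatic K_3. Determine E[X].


Let X = Σ_S X_S over the C(44, 3) = 13244 subsets S of size 3, where X_S = 1 if the K_3 on S is monochromatic.
For a fixed S, the K_3 on S has C(3, 2) = 3 edges. P[all 3 edges red] = (1/2)^3, and likewise for blue, so P[monochromatic] = 2·(1/2)^3 = 2^{1 − 3} = 1/4.
By linearity of expectation: E[X] = C(44, 3) · 2^{1 − 3} = 13244 · 1/4 = 3311.
Numerically: E[X] ≈ 3311.000000.

E[X] = C(44,3)·2^(1−C(3,2)) = 3311 ≈ 3311.000000.


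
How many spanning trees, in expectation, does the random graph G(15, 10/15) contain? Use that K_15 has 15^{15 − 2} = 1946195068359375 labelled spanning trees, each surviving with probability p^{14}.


K_15 has 15^{15 − 2} = 1946195068359375 labelled spanning trees.
For each such spanning tree H, let X_H = 1 if all 14 edges of H are present in G. Then P[X_H = 1] = p^{14} = (2/3)^{14} = 16384/4782969.
By linearity: E[X] = Σ_H E[X_H] = 1946195068359375 · p^{14} = 1946195068359375 · 16384/4782969 = 20000000000000/3.
Numerically: E[X] ≈ 6.66667e+12.

E[X] = 1946195068359375 · (2/3)^{14} = 20000000000000/3 ≈ 6.66667e+12.


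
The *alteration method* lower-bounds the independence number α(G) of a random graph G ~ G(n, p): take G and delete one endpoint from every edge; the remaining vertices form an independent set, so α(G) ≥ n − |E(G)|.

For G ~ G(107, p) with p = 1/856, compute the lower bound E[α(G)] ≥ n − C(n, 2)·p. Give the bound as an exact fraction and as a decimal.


E[|E(G)|] = C(107, 2)·p = 5671 · (1/856) = 53/8.
E[α(G)] ≥ n − E[|E(G)|] = 107 − 53/8 = 803/8.
Numerically: ≈ 100.37500.
(This is only a lower bound; the true E[α(G)] may be larger.)

E[α(G)] ≥ 803/8 ≈ 100.37500.


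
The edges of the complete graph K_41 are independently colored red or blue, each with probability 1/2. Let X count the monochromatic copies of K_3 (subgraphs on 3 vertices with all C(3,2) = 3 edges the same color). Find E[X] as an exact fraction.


Let X = Σ_S X_S over the C(41, 3) = 10660 subsets S of size 3, where X_S = 1 if the K_3 on S is monochromatic.
For a fixed S, the K_3 on S has C(3, 2) = 3 edges. P[all 3 edges red] = (1/2)^3, and likewise for blue, so P[monochromatic] = 2·(1/2)^3 = 2^{1 − 3} = 1/4.
By linearity: E[X] = C(41, 3) · 2^{1 − 3} = 10660 · 1/4 = 2665.
Numerically: E[X] ≈ 2665.000.

E[X] = C(41,3)·2^(1−C(3,2)) = 2665 ≈ 2665.000.


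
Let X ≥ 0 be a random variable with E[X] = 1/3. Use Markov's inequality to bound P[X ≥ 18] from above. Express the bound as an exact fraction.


μ = E[X] = 1/3, a = 18.
Markov: P[X ≥ 18] ≤ μ/a = (1/3)/18 = 1/54.
Numerically: ≈ 0.01852.
(Since a = 18 > μ = 0.33333, the bound 1/54 is < 1 and informative.)

P[X ≥ 18] ≤ 1/54 ≈ 0.01852.


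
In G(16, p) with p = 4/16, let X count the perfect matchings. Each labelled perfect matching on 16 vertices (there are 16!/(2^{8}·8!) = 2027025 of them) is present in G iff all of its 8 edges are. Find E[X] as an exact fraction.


K_16 has 16!/(2^{8}·8!) = 2027025 labelled perfect matchings.
For each such perfect matching H, let X_H = 1 if all 8 edges of H are present in G. Then P[X_H = 1] = p^{8} = (1/4)^{8} = 1/65536.
By linearity of expectation: E[X] = Σ_H E[X_H] = 2027025 · p^{8} = 2027025 · 1/65536 = 2027025/65536.
Numerically: E[X] ≈ 30.9.

E[X] = 2027025 · (1/4)^{8} = 2027025/65536 ≈ 30.9.


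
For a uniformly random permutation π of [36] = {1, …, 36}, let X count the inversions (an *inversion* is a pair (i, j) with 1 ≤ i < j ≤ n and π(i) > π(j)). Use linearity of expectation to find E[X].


Write X = Σ X_I over the C(36, 2) = 630 pairs i < j, with X_I the indicator of one inversion.
There are 630 indicators.
For each fixed pair i < j, the values π(i) and π(j) are two distinct elements of {1, …, 36} in uniformly random order; by symmetry P[π(i) > π(j)] = 1/2.
By linearity: E[X] = 630 · (1/2) = C(36, 2) · (1/2) = 630/2 = 315 ≈ 315.00000.

E[X] = 315 = 315.00000.
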